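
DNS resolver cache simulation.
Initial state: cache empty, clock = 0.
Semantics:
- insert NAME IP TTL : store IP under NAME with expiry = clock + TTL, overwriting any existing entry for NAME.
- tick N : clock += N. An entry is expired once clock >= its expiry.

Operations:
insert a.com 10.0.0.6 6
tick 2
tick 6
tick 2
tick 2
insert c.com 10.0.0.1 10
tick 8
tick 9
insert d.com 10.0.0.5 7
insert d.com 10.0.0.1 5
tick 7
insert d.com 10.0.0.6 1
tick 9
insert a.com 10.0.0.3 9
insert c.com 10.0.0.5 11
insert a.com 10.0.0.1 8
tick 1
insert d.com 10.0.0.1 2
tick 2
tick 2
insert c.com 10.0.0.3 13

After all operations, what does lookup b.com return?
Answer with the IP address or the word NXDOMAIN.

Op 1: insert a.com -> 10.0.0.6 (expiry=0+6=6). clock=0
Op 2: tick 2 -> clock=2.
Op 3: tick 6 -> clock=8. purged={a.com}
Op 4: tick 2 -> clock=10.
Op 5: tick 2 -> clock=12.
Op 6: insert c.com -> 10.0.0.1 (expiry=12+10=22). clock=12
Op 7: tick 8 -> clock=20.
Op 8: tick 9 -> clock=29. purged={c.com}
Op 9: insert d.com -> 10.0.0.5 (expiry=29+7=36). clock=29
Op 10: insert d.com -> 10.0.0.1 (expiry=29+5=34). clock=29
Op 11: tick 7 -> clock=36. purged={d.com}
Op 12: insert d.com -> 10.0.0.6 (expiry=36+1=37). clock=36
Op 13: tick 9 -> clock=45. purged={d.com}
Op 14: insert a.com -> 10.0.0.3 (expiry=45+9=54). clock=45
Op 15: insert c.com -> 10.0.0.5 (expiry=45+11=56). clock=45
Op 16: insert a.com -> 10.0.0.1 (expiry=45+8=53). clock=45
Op 17: tick 1 -> clock=46.
Op 18: insert d.com -> 10.0.0.1 (expiry=46+2=48). clock=46
Op 19: tick 2 -> clock=48. purged={d.com}
Op 20: tick 2 -> clock=50.
Op 21: insert c.com -> 10.0.0.3 (expiry=50+13=63). clock=50
lookup b.com: not in cache (expired or never inserted)

Answer: NXDOMAIN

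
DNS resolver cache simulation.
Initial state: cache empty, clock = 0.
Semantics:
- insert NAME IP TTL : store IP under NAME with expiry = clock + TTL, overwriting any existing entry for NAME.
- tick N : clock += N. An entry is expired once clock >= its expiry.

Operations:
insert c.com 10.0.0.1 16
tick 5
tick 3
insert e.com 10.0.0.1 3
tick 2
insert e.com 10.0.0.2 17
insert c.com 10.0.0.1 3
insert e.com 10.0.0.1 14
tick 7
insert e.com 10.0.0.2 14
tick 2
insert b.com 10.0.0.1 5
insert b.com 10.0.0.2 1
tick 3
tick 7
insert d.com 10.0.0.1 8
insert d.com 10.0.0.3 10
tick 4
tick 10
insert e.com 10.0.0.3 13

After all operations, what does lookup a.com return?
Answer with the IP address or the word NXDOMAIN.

Answer: NXDOMAIN

Derivation:
Op 1: insert c.com -> 10.0.0.1 (expiry=0+16=16). clock=0
Op 2: tick 5 -> clock=5.
Op 3: tick 3 -> clock=8.
Op 4: insert e.com -> 10.0.0.1 (expiry=8+3=11). clock=8
Op 5: tick 2 -> clock=10.
Op 6: insert e.com -> 10.0.0.2 (expiry=10+17=27). clock=10
Op 7: insert c.com -> 10.0.0.1 (expiry=10+3=13). clock=10
Op 8: insert e.com -> 10.0.0.1 (expiry=10+14=24). clock=10
Op 9: tick 7 -> clock=17. purged={c.com}
Op 10: insert e.com -> 10.0.0.2 (expiry=17+14=31). clock=17
Op 11: tick 2 -> clock=19.
Op 12: insert b.com -> 10.0.0.1 (expiry=19+5=24). clock=19
Op 13: insert b.com -> 10.0.0.2 (expiry=19+1=20). clock=19
Op 14: tick 3 -> clock=22. purged={b.com}
Op 15: tick 7 -> clock=29.
Op 16: insert d.com -> 10.0.0.1 (expiry=29+8=37). clock=29
Op 17: insert d.com -> 10.0.0.3 (expiry=29+10=39). clock=29
Op 18: tick 4 -> clock=33. purged={e.com}
Op 19: tick 10 -> clock=43. purged={d.com}
Op 20: insert e.com -> 10.0.0.3 (expiry=43+13=56). clock=43
lookup a.com: not in cache (expired or never inserted)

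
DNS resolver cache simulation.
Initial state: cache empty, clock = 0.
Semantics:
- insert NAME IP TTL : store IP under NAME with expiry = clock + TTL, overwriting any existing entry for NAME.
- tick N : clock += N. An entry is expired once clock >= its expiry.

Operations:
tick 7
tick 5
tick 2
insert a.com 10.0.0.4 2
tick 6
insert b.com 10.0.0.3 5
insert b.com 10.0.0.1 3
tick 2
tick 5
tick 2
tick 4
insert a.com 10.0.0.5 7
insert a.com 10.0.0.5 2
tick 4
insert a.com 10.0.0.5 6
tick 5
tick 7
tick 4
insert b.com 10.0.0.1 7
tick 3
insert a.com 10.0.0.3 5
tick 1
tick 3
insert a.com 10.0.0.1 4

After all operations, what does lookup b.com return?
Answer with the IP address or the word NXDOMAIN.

Op 1: tick 7 -> clock=7.
Op 2: tick 5 -> clock=12.
Op 3: tick 2 -> clock=14.
Op 4: insert a.com -> 10.0.0.4 (expiry=14+2=16). clock=14
Op 5: tick 6 -> clock=20. purged={a.com}
Op 6: insert b.com -> 10.0.0.3 (expiry=20+5=25). clock=20
Op 7: insert b.com -> 10.0.0.1 (expiry=20+3=23). clock=20
Op 8: tick 2 -> clock=22.
Op 9: tick 5 -> clock=27. purged={b.com}
Op 10: tick 2 -> clock=29.
Op 11: tick 4 -> clock=33.
Op 12: insert a.com -> 10.0.0.5 (expiry=33+7=40). clock=33
Op 13: insert a.com -> 10.0.0.5 (expiry=33+2=35). clock=33
Op 14: tick 4 -> clock=37. purged={a.com}
Op 15: insert a.com -> 10.0.0.5 (expiry=37+6=43). clock=37
Op 16: tick 5 -> clock=42.
Op 17: tick 7 -> clock=49. purged={a.com}
Op 18: tick 4 -> clock=53.
Op 19: insert b.com -> 10.0.0.1 (expiry=53+7=60). clock=53
Op 20: tick 3 -> clock=56.
Op 21: insert a.com -> 10.0.0.3 (expiry=56+5=61). clock=56
Op 22: tick 1 -> clock=57.
Op 23: tick 3 -> clock=60. purged={b.com}
Op 24: insert a.com -> 10.0.0.1 (expiry=60+4=64). clock=60
lookup b.com: not in cache (expired or never inserted)

Answer: NXDOMAIN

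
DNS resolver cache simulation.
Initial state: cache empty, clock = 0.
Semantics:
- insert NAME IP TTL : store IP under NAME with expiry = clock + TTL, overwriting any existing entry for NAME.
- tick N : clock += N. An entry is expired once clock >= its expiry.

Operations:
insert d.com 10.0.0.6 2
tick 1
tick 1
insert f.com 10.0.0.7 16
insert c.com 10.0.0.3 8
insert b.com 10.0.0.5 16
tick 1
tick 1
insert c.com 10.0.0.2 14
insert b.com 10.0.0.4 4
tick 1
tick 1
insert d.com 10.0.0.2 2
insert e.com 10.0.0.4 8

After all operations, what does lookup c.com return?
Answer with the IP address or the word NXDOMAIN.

Op 1: insert d.com -> 10.0.0.6 (expiry=0+2=2). clock=0
Op 2: tick 1 -> clock=1.
Op 3: tick 1 -> clock=2. purged={d.com}
Op 4: insert f.com -> 10.0.0.7 (expiry=2+16=18). clock=2
Op 5: insert c.com -> 10.0.0.3 (expiry=2+8=10). clock=2
Op 6: insert b.com -> 10.0.0.5 (expiry=2+16=18). clock=2
Op 7: tick 1 -> clock=3.
Op 8: tick 1 -> clock=4.
Op 9: insert c.com -> 10.0.0.2 (expiry=4+14=18). clock=4
Op 10: insert b.com -> 10.0.0.4 (expiry=4+4=8). clock=4
Op 11: tick 1 -> clock=5.
Op 12: tick 1 -> clock=6.
Op 13: insert d.com -> 10.0.0.2 (expiry=6+2=8). clock=6
Op 14: insert e.com -> 10.0.0.4 (expiry=6+8=14). clock=6
lookup c.com: present, ip=10.0.0.2 expiry=18 > clock=6

Answer: 10.0.0.2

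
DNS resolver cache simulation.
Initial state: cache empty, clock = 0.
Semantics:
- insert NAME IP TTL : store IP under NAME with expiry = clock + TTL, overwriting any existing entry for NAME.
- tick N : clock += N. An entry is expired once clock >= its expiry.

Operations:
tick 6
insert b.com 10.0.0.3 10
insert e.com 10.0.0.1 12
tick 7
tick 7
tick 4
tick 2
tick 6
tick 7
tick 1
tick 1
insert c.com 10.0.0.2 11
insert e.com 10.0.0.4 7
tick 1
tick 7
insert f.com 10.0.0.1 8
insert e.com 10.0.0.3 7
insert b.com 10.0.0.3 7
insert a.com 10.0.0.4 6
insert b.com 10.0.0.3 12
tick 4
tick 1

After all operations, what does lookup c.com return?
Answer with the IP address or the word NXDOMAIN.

Op 1: tick 6 -> clock=6.
Op 2: insert b.com -> 10.0.0.3 (expiry=6+10=16). clock=6
Op 3: insert e.com -> 10.0.0.1 (expiry=6+12=18). clock=6
Op 4: tick 7 -> clock=13.
Op 5: tick 7 -> clock=20. purged={b.com,e.com}
Op 6: tick 4 -> clock=24.
Op 7: tick 2 -> clock=26.
Op 8: tick 6 -> clock=32.
Op 9: tick 7 -> clock=39.
Op 10: tick 1 -> clock=40.
Op 11: tick 1 -> clock=41.
Op 12: insert c.com -> 10.0.0.2 (expiry=41+11=52). clock=41
Op 13: insert e.com -> 10.0.0.4 (expiry=41+7=48). clock=41
Op 14: tick 1 -> clock=42.
Op 15: tick 7 -> clock=49. purged={e.com}
Op 16: insert f.com -> 10.0.0.1 (expiry=49+8=57). clock=49
Op 17: insert e.com -> 10.0.0.3 (expiry=49+7=56). clock=49
Op 18: insert b.com -> 10.0.0.3 (expiry=49+7=56). clock=49
Op 19: insert a.com -> 10.0.0.4 (expiry=49+6=55). clock=49
Op 20: insert b.com -> 10.0.0.3 (expiry=49+12=61). clock=49
Op 21: tick 4 -> clock=53. purged={c.com}
Op 22: tick 1 -> clock=54.
lookup c.com: not in cache (expired or never inserted)

Answer: NXDOMAIN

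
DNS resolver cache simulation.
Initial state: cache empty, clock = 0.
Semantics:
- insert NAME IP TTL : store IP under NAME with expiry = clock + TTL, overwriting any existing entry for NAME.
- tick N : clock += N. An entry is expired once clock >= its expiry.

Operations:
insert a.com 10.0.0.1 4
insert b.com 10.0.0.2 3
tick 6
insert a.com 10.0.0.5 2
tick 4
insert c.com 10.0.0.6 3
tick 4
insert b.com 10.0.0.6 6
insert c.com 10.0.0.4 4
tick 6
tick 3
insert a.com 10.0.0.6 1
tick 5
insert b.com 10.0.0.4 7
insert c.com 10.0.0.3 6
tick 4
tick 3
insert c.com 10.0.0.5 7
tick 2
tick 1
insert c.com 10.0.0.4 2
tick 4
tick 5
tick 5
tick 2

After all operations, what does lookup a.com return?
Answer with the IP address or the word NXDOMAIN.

Answer: NXDOMAIN

Derivation:
Op 1: insert a.com -> 10.0.0.1 (expiry=0+4=4). clock=0
Op 2: insert b.com -> 10.0.0.2 (expiry=0+3=3). clock=0
Op 3: tick 6 -> clock=6. purged={a.com,b.com}
Op 4: insert a.com -> 10.0.0.5 (expiry=6+2=8). clock=6
Op 5: tick 4 -> clock=10. purged={a.com}
Op 6: insert c.com -> 10.0.0.6 (expiry=10+3=13). clock=10
Op 7: tick 4 -> clock=14. purged={c.com}
Op 8: insert b.com -> 10.0.0.6 (expiry=14+6=20). clock=14
Op 9: insert c.com -> 10.0.0.4 (expiry=14+4=18). clock=14
Op 10: tick 6 -> clock=20. purged={b.com,c.com}
Op 11: tick 3 -> clock=23.
Op 12: insert a.com -> 10.0.0.6 (expiry=23+1=24). clock=23
Op 13: tick 5 -> clock=28. purged={a.com}
Op 14: insert b.com -> 10.0.0.4 (expiry=28+7=35). clock=28
Op 15: insert c.com -> 10.0.0.3 (expiry=28+6=34). clock=28
Op 16: tick 4 -> clock=32.
Op 17: tick 3 -> clock=35. purged={b.com,c.com}
Op 18: insert c.com -> 10.0.0.5 (expiry=35+7=42). clock=35
Op 19: tick 2 -> clock=37.
Op 20: tick 1 -> clock=38.
Op 21: insert c.com -> 10.0.0.4 (expiry=38+2=40). clock=38
Op 22: tick 4 -> clock=42. purged={c.com}
Op 23: tick 5 -> clock=47.
Op 24: tick 5 -> clock=52.
Op 25: tick 2 -> clock=54.
lookup a.com: not in cache (expired or never inserted)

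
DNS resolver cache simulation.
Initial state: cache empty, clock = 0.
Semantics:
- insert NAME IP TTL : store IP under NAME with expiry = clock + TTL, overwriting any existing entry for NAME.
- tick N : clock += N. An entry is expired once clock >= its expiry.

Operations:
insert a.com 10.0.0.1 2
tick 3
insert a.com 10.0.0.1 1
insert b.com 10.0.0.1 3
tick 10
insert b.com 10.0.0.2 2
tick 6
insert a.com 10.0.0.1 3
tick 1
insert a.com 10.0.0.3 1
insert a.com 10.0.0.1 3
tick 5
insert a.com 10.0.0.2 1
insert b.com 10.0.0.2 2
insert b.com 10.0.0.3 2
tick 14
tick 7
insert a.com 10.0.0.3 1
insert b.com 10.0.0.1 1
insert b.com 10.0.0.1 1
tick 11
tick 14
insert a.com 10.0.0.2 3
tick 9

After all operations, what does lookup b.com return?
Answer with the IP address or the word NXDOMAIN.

Op 1: insert a.com -> 10.0.0.1 (expiry=0+2=2). clock=0
Op 2: tick 3 -> clock=3. purged={a.com}
Op 3: insert a.com -> 10.0.0.1 (expiry=3+1=4). clock=3
Op 4: insert b.com -> 10.0.0.1 (expiry=3+3=6). clock=3
Op 5: tick 10 -> clock=13. purged={a.com,b.com}
Op 6: insert b.com -> 10.0.0.2 (expiry=13+2=15). clock=13
Op 7: tick 6 -> clock=19. purged={b.com}
Op 8: insert a.com -> 10.0.0.1 (expiry=19+3=22). clock=19
Op 9: tick 1 -> clock=20.
Op 10: insert a.com -> 10.0.0.3 (expiry=20+1=21). clock=20
Op 11: insert a.com -> 10.0.0.1 (expiry=20+3=23). clock=20
Op 12: tick 5 -> clock=25. purged={a.com}
Op 13: insert a.com -> 10.0.0.2 (expiry=25+1=26). clock=25
Op 14: insert b.com -> 10.0.0.2 (expiry=25+2=27). clock=25
Op 15: insert b.com -> 10.0.0.3 (expiry=25+2=27). clock=25
Op 16: tick 14 -> clock=39. purged={a.com,b.com}
Op 17: tick 7 -> clock=46.
Op 18: insert a.com -> 10.0.0.3 (expiry=46+1=47). clock=46
Op 19: insert b.com -> 10.0.0.1 (expiry=46+1=47). clock=46
Op 20: insert b.com -> 10.0.0.1 (expiry=46+1=47). clock=46
Op 21: tick 11 -> clock=57. purged={a.com,b.com}
Op 22: tick 14 -> clock=71.
Op 23: insert a.com -> 10.0.0.2 (expiry=71+3=74). clock=71
Op 24: tick 9 -> clock=80. purged={a.com}
lookup b.com: not in cache (expired or never inserted)

Answer: NXDOMAIN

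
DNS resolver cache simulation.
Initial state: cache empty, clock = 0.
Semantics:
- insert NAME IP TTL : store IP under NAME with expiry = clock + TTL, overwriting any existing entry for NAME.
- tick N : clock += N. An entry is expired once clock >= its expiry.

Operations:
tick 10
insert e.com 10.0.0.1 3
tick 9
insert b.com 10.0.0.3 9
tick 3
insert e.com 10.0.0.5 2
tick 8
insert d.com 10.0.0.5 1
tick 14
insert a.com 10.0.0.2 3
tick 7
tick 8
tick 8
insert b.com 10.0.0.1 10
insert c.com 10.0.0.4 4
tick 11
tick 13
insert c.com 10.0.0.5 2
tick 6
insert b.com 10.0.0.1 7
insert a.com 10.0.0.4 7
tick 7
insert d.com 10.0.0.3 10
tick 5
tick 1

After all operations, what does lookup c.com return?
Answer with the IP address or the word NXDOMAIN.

Answer: NXDOMAIN

Derivation:
Op 1: tick 10 -> clock=10.
Op 2: insert e.com -> 10.0.0.1 (expiry=10+3=13). clock=10
Op 3: tick 9 -> clock=19. purged={e.com}
Op 4: insert b.com -> 10.0.0.3 (expiry=19+9=28). clock=19
Op 5: tick 3 -> clock=22.
Op 6: insert e.com -> 10.0.0.5 (expiry=22+2=24). clock=22
Op 7: tick 8 -> clock=30. purged={b.com,e.com}
Op 8: insert d.com -> 10.0.0.5 (expiry=30+1=31). clock=30
Op 9: tick 14 -> clock=44. purged={d.com}
Op 10: insert a.com -> 10.0.0.2 (expiry=44+3=47). clock=44
Op 11: tick 7 -> clock=51. purged={a.com}
Op 12: tick 8 -> clock=59.
Op 13: tick 8 -> clock=67.
Op 14: insert b.com -> 10.0.0.1 (expiry=67+10=77). clock=67
Op 15: insert c.com -> 10.0.0.4 (expiry=67+4=71). clock=67
Op 16: tick 11 -> clock=78. purged={b.com,c.com}
Op 17: tick 13 -> clock=91.
Op 18: insert c.com -> 10.0.0.5 (expiry=91+2=93). clock=91
Op 19: tick 6 -> clock=97. purged={c.com}
Op 20: insert b.com -> 10.0.0.1 (expiry=97+7=104). clock=97
Op 21: insert a.com -> 10.0.0.4 (expiry=97+7=104). clock=97
Op 22: tick 7 -> clock=104. purged={a.com,b.com}
Op 23: insert d.com -> 10.0.0.3 (expiry=104+10=114). clock=104
Op 24: tick 5 -> clock=109.
Op 25: tick 1 -> clock=110.
lookup c.com: not in cache (expired or never inserted)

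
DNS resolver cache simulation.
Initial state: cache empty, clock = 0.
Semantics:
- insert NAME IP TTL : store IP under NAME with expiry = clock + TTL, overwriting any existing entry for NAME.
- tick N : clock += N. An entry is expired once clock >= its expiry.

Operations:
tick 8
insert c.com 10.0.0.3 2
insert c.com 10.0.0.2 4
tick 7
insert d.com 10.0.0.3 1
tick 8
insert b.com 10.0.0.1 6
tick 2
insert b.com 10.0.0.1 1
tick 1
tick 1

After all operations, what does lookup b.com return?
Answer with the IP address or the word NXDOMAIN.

Answer: NXDOMAIN

Derivation:
Op 1: tick 8 -> clock=8.
Op 2: insert c.com -> 10.0.0.3 (expiry=8+2=10). clock=8
Op 3: insert c.com -> 10.0.0.2 (expiry=8+4=12). clock=8
Op 4: tick 7 -> clock=15. purged={c.com}
Op 5: insert d.com -> 10.0.0.3 (expiry=15+1=16). clock=15
Op 6: tick 8 -> clock=23. purged={d.com}
Op 7: insert b.com -> 10.0.0.1 (expiry=23+6=29). clock=23
Op 8: tick 2 -> clock=25.
Op 9: insert b.com -> 10.0.0.1 (expiry=25+1=26). clock=25
Op 10: tick 1 -> clock=26. purged={b.com}
Op 11: tick 1 -> clock=27.
lookup b.com: not in cache (expired or never inserted)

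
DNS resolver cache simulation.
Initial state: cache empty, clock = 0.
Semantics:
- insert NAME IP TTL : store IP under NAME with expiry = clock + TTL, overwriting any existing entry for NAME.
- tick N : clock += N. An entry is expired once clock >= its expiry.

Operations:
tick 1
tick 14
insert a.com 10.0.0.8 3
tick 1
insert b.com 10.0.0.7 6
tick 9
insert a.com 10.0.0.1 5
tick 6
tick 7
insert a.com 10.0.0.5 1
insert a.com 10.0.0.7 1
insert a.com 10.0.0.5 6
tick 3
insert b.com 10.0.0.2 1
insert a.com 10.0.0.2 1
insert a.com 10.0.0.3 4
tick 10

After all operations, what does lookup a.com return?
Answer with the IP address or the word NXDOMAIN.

Answer: NXDOMAIN

Derivation:
Op 1: tick 1 -> clock=1.
Op 2: tick 14 -> clock=15.
Op 3: insert a.com -> 10.0.0.8 (expiry=15+3=18). clock=15
Op 4: tick 1 -> clock=16.
Op 5: insert b.com -> 10.0.0.7 (expiry=16+6=22). clock=16
Op 6: tick 9 -> clock=25. purged={a.com,b.com}
Op 7: insert a.com -> 10.0.0.1 (expiry=25+5=30). clock=25
Op 8: tick 6 -> clock=31. purged={a.com}
Op 9: tick 7 -> clock=38.
Op 10: insert a.com -> 10.0.0.5 (expiry=38+1=39). clock=38
Op 11: insert a.com -> 10.0.0.7 (expiry=38+1=39). clock=38
Op 12: insert a.com -> 10.0.0.5 (expiry=38+6=44). clock=38
Op 13: tick 3 -> clock=41.
Op 14: insert b.com -> 10.0.0.2 (expiry=41+1=42). clock=41
Op 15: insert a.com -> 10.0.0.2 (expiry=41+1=42). clock=41
Op 16: insert a.com -> 10.0.0.3 (expiry=41+4=45). clock=41
Op 17: tick 10 -> clock=51. purged={a.com,b.com}
lookup a.com: not in cache (expired or never inserted)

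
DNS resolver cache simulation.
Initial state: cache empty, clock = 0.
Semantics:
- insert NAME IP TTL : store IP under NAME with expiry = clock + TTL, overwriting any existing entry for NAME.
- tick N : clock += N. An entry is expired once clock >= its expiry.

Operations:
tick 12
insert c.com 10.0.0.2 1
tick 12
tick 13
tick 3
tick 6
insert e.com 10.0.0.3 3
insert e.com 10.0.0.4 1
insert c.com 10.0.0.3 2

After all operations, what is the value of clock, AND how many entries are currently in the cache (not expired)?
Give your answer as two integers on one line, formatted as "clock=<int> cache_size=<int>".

Answer: clock=46 cache_size=2

Derivation:
Op 1: tick 12 -> clock=12.
Op 2: insert c.com -> 10.0.0.2 (expiry=12+1=13). clock=12
Op 3: tick 12 -> clock=24. purged={c.com}
Op 4: tick 13 -> clock=37.
Op 5: tick 3 -> clock=40.
Op 6: tick 6 -> clock=46.
Op 7: insert e.com -> 10.0.0.3 (expiry=46+3=49). clock=46
Op 8: insert e.com -> 10.0.0.4 (expiry=46+1=47). clock=46
Op 9: insert c.com -> 10.0.0.3 (expiry=46+2=48). clock=46
Final clock = 46
Final cache (unexpired): {c.com,e.com} -> size=2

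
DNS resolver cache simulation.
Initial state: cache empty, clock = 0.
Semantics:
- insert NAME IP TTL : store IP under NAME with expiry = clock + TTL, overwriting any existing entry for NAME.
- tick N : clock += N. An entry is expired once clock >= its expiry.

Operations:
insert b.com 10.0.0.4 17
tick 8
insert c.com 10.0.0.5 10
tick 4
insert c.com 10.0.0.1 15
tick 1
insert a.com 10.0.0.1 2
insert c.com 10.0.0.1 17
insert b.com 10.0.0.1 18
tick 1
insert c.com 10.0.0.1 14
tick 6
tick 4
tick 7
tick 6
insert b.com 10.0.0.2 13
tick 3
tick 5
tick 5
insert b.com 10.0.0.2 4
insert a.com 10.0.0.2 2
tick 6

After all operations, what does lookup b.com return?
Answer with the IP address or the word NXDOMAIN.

Answer: NXDOMAIN

Derivation:
Op 1: insert b.com -> 10.0.0.4 (expiry=0+17=17). clock=0
Op 2: tick 8 -> clock=8.
Op 3: insert c.com -> 10.0.0.5 (expiry=8+10=18). clock=8
Op 4: tick 4 -> clock=12.
Op 5: insert c.com -> 10.0.0.1 (expiry=12+15=27). clock=12
Op 6: tick 1 -> clock=13.
Op 7: insert a.com -> 10.0.0.1 (expiry=13+2=15). clock=13
Op 8: insert c.com -> 10.0.0.1 (expiry=13+17=30). clock=13
Op 9: insert b.com -> 10.0.0.1 (expiry=13+18=31). clock=13
Op 10: tick 1 -> clock=14.
Op 11: insert c.com -> 10.0.0.1 (expiry=14+14=28). clock=14
Op 12: tick 6 -> clock=20. purged={a.com}
Op 13: tick 4 -> clock=24.
Op 14: tick 7 -> clock=31. purged={b.com,c.com}
Op 15: tick 6 -> clock=37.
Op 16: insert b.com -> 10.0.0.2 (expiry=37+13=50). clock=37
Op 17: tick 3 -> clock=40.
Op 18: tick 5 -> clock=45.
Op 19: tick 5 -> clock=50. purged={b.com}
Op 20: insert b.com -> 10.0.0.2 (expiry=50+4=54). clock=50
Op 21: insert a.com -> 10.0.0.2 (expiry=50+2=52). clock=50
Op 22: tick 6 -> clock=56. purged={a.com,b.com}
lookup b.com: not in cache (expired or never inserted)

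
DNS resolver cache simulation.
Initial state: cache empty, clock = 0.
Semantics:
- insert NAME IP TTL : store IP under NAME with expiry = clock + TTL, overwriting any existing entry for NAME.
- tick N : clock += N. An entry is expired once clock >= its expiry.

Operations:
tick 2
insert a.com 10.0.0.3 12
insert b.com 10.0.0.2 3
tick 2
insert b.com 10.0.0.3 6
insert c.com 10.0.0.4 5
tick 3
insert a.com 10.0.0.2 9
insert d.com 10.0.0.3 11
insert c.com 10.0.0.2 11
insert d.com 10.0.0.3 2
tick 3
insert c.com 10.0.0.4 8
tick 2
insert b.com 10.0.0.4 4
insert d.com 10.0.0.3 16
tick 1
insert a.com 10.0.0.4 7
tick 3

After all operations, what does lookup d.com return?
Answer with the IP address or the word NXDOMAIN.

Op 1: tick 2 -> clock=2.
Op 2: insert a.com -> 10.0.0.3 (expiry=2+12=14). clock=2
Op 3: insert b.com -> 10.0.0.2 (expiry=2+3=5). clock=2
Op 4: tick 2 -> clock=4.
Op 5: insert b.com -> 10.0.0.3 (expiry=4+6=10). clock=4
Op 6: insert c.com -> 10.0.0.4 (expiry=4+5=9). clock=4
Op 7: tick 3 -> clock=7.
Op 8: insert a.com -> 10.0.0.2 (expiry=7+9=16). clock=7
Op 9: insert d.com -> 10.0.0.3 (expiry=7+11=18). clock=7
Op 10: insert c.com -> 10.0.0.2 (expiry=7+11=18). clock=7
Op 11: insert d.com -> 10.0.0.3 (expiry=7+2=9). clock=7
Op 12: tick 3 -> clock=10. purged={b.com,d.com}
Op 13: insert c.com -> 10.0.0.4 (expiry=10+8=18). clock=10
Op 14: tick 2 -> clock=12.
Op 15: insert b.com -> 10.0.0.4 (expiry=12+4=16). clock=12
Op 16: insert d.com -> 10.0.0.3 (expiry=12+16=28). clock=12
Op 17: tick 1 -> clock=13.
Op 18: insert a.com -> 10.0.0.4 (expiry=13+7=20). clock=13
Op 19: tick 3 -> clock=16. purged={b.com}
lookup d.com: present, ip=10.0.0.3 expiry=28 > clock=16

Answer: 10.0.0.3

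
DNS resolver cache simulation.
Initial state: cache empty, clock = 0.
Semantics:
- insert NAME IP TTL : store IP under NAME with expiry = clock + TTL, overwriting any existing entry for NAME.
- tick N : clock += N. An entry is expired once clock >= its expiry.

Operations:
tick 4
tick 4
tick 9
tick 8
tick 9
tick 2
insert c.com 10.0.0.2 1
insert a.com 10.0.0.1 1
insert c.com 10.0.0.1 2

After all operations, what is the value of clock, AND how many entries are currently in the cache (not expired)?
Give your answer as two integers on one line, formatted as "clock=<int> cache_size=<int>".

Op 1: tick 4 -> clock=4.
Op 2: tick 4 -> clock=8.
Op 3: tick 9 -> clock=17.
Op 4: tick 8 -> clock=25.
Op 5: tick 9 -> clock=34.
Op 6: tick 2 -> clock=36.
Op 7: insert c.com -> 10.0.0.2 (expiry=36+1=37). clock=36
Op 8: insert a.com -> 10.0.0.1 (expiry=36+1=37). clock=36
Op 9: insert c.com -> 10.0.0.1 (expiry=36+2=38). clock=36
Final clock = 36
Final cache (unexpired): {a.com,c.com} -> size=2

Answer: clock=36 cache_size=2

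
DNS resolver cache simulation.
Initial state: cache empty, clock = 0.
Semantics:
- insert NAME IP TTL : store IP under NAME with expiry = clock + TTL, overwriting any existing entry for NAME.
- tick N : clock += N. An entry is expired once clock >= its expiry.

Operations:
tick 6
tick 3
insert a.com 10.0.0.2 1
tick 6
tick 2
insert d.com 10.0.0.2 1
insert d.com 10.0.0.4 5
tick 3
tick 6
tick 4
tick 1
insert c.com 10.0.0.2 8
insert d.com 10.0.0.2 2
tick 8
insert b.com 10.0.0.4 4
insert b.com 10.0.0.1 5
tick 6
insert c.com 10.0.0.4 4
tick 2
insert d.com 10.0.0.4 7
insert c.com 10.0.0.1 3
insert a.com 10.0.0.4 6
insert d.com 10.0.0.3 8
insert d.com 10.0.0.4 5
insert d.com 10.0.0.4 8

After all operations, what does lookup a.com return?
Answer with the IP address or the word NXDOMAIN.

Op 1: tick 6 -> clock=6.
Op 2: tick 3 -> clock=9.
Op 3: insert a.com -> 10.0.0.2 (expiry=9+1=10). clock=9
Op 4: tick 6 -> clock=15. purged={a.com}
Op 5: tick 2 -> clock=17.
Op 6: insert d.com -> 10.0.0.2 (expiry=17+1=18). clock=17
Op 7: insert d.com -> 10.0.0.4 (expiry=17+5=22). clock=17
Op 8: tick 3 -> clock=20.
Op 9: tick 6 -> clock=26. purged={d.com}
Op 10: tick 4 -> clock=30.
Op 11: tick 1 -> clock=31.
Op 12: insert c.com -> 10.0.0.2 (expiry=31+8=39). clock=31
Op 13: insert d.com -> 10.0.0.2 (expiry=31+2=33). clock=31
Op 14: tick 8 -> clock=39. purged={c.com,d.com}
Op 15: insert b.com -> 10.0.0.4 (expiry=39+4=43). clock=39
Op 16: insert b.com -> 10.0.0.1 (expiry=39+5=44). clock=39
Op 17: tick 6 -> clock=45. purged={b.com}
Op 18: insert c.com -> 10.0.0.4 (expiry=45+4=49). clock=45
Op 19: tick 2 -> clock=47.
Op 20: insert d.com -> 10.0.0.4 (expiry=47+7=54). clock=47
Op 21: insert c.com -> 10.0.0.1 (expiry=47+3=50). clock=47
Op 22: insert a.com -> 10.0.0.4 (expiry=47+6=53). clock=47
Op 23: insert d.com -> 10.0.0.3 (expiry=47+8=55). clock=47
Op 24: insert d.com -> 10.0.0.4 (expiry=47+5=52). clock=47
Op 25: insert d.com -> 10.0.0.4 (expiry=47+8=55). clock=47
lookup a.com: present, ip=10.0.0.4 expiry=53 > clock=47

Answer: 10.0.0.4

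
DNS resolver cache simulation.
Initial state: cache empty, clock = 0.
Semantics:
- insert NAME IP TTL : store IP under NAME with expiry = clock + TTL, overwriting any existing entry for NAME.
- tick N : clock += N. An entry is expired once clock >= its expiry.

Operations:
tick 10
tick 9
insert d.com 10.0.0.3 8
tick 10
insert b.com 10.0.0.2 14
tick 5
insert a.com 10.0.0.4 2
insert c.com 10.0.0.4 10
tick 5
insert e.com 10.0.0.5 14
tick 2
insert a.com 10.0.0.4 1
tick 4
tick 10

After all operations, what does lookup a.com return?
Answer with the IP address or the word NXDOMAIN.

Op 1: tick 10 -> clock=10.
Op 2: tick 9 -> clock=19.
Op 3: insert d.com -> 10.0.0.3 (expiry=19+8=27). clock=19
Op 4: tick 10 -> clock=29. purged={d.com}
Op 5: insert b.com -> 10.0.0.2 (expiry=29+14=43). clock=29
Op 6: tick 5 -> clock=34.
Op 7: insert a.com -> 10.0.0.4 (expiry=34+2=36). clock=34
Op 8: insert c.com -> 10.0.0.4 (expiry=34+10=44). clock=34
Op 9: tick 5 -> clock=39. purged={a.com}
Op 10: insert e.com -> 10.0.0.5 (expiry=39+14=53). clock=39
Op 11: tick 2 -> clock=41.
Op 12: insert a.com -> 10.0.0.4 (expiry=41+1=42). clock=41
Op 13: tick 4 -> clock=45. purged={a.com,b.com,c.com}
Op 14: tick 10 -> clock=55. purged={e.com}
lookup a.com: not in cache (expired or never inserted)

Answer: NXDOMAIN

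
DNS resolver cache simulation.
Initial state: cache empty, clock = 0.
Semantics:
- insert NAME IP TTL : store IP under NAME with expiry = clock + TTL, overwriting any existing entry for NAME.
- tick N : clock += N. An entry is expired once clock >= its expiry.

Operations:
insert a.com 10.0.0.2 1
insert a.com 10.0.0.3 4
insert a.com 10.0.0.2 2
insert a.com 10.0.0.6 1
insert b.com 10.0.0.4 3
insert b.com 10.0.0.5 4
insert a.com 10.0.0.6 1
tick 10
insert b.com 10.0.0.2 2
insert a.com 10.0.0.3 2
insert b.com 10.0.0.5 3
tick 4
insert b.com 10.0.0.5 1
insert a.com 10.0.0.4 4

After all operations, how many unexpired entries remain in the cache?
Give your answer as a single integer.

Op 1: insert a.com -> 10.0.0.2 (expiry=0+1=1). clock=0
Op 2: insert a.com -> 10.0.0.3 (expiry=0+4=4). clock=0
Op 3: insert a.com -> 10.0.0.2 (expiry=0+2=2). clock=0
Op 4: insert a.com -> 10.0.0.6 (expiry=0+1=1). clock=0
Op 5: insert b.com -> 10.0.0.4 (expiry=0+3=3). clock=0
Op 6: insert b.com -> 10.0.0.5 (expiry=0+4=4). clock=0
Op 7: insert a.com -> 10.0.0.6 (expiry=0+1=1). clock=0
Op 8: tick 10 -> clock=10. purged={a.com,b.com}
Op 9: insert b.com -> 10.0.0.2 (expiry=10+2=12). clock=10
Op 10: insert a.com -> 10.0.0.3 (expiry=10+2=12). clock=10
Op 11: insert b.com -> 10.0.0.5 (expiry=10+3=13). clock=10
Op 12: tick 4 -> clock=14. purged={a.com,b.com}
Op 13: insert b.com -> 10.0.0.5 (expiry=14+1=15). clock=14
Op 14: insert a.com -> 10.0.0.4 (expiry=14+4=18). clock=14
Final cache (unexpired): {a.com,b.com} -> size=2

Answer: 2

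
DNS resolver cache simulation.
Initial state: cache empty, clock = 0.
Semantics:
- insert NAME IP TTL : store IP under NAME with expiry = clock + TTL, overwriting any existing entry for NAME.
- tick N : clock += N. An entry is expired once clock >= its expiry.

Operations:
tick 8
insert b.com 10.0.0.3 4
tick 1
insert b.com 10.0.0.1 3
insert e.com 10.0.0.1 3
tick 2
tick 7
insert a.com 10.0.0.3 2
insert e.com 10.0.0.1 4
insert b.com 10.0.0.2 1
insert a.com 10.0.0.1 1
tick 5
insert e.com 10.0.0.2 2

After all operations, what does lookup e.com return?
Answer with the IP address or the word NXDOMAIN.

Answer: 10.0.0.2

Derivation:
Op 1: tick 8 -> clock=8.
Op 2: insert b.com -> 10.0.0.3 (expiry=8+4=12). clock=8
Op 3: tick 1 -> clock=9.
Op 4: insert b.com -> 10.0.0.1 (expiry=9+3=12). clock=9
Op 5: insert e.com -> 10.0.0.1 (expiry=9+3=12). clock=9
Op 6: tick 2 -> clock=11.
Op 7: tick 7 -> clock=18. purged={b.com,e.com}
Op 8: insert a.com -> 10.0.0.3 (expiry=18+2=20). clock=18
Op 9: insert e.com -> 10.0.0.1 (expiry=18+4=22). clock=18
Op 10: insert b.com -> 10.0.0.2 (expiry=18+1=19). clock=18
Op 11: insert a.com -> 10.0.0.1 (expiry=18+1=19). clock=18
Op 12: tick 5 -> clock=23. purged={a.com,b.com,e.com}
Op 13: insert e.com -> 10.0.0.2 (expiry=23+2=25). clock=23
lookup e.com: present, ip=10.0.0.2 expiry=25 > clock=23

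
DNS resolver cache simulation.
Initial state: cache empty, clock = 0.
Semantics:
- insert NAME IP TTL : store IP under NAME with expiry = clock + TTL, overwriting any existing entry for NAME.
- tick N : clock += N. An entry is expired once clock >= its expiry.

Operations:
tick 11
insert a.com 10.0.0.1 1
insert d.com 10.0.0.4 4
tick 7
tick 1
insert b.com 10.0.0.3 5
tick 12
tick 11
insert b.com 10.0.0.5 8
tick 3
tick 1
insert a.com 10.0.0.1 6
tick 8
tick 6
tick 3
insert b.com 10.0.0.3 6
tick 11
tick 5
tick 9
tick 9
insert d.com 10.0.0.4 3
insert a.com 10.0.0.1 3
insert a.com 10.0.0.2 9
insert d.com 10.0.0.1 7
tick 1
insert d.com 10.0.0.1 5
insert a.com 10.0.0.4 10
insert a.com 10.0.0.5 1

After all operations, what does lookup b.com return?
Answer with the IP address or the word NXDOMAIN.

Op 1: tick 11 -> clock=11.
Op 2: insert a.com -> 10.0.0.1 (expiry=11+1=12). clock=11
Op 3: insert d.com -> 10.0.0.4 (expiry=11+4=15). clock=11
Op 4: tick 7 -> clock=18. purged={a.com,d.com}
Op 5: tick 1 -> clock=19.
Op 6: insert b.com -> 10.0.0.3 (expiry=19+5=24). clock=19
Op 7: tick 12 -> clock=31. purged={b.com}
Op 8: tick 11 -> clock=42.
Op 9: insert b.com -> 10.0.0.5 (expiry=42+8=50). clock=42
Op 10: tick 3 -> clock=45.
Op 11: tick 1 -> clock=46.
Op 12: insert a.com -> 10.0.0.1 (expiry=46+6=52). clock=46
Op 13: tick 8 -> clock=54. purged={a.com,b.com}
Op 14: tick 6 -> clock=60.
Op 15: tick 3 -> clock=63.
Op 16: insert b.com -> 10.0.0.3 (expiry=63+6=69). clock=63
Op 17: tick 11 -> clock=74. purged={b.com}
Op 18: tick 5 -> clock=79.
Op 19: tick 9 -> clock=88.
Op 20: tick 9 -> clock=97.
Op 21: insert d.com -> 10.0.0.4 (expiry=97+3=100). clock=97
Op 22: insert a.com -> 10.0.0.1 (expiry=97+3=100). clock=97
Op 23: insert a.com -> 10.0.0.2 (expiry=97+9=106). clock=97
Op 24: insert d.com -> 10.0.0.1 (expiry=97+7=104). clock=97
Op 25: tick 1 -> clock=98.
Op 26: insert d.com -> 10.0.0.1 (expiry=98+5=103). clock=98
Op 27: insert a.com -> 10.0.0.4 (expiry=98+10=108). clock=98
Op 28: insert a.com -> 10.0.0.5 (expiry=98+1=99). clock=98
lookup b.com: not in cache (expired or never inserted)

Answer: NXDOMAIN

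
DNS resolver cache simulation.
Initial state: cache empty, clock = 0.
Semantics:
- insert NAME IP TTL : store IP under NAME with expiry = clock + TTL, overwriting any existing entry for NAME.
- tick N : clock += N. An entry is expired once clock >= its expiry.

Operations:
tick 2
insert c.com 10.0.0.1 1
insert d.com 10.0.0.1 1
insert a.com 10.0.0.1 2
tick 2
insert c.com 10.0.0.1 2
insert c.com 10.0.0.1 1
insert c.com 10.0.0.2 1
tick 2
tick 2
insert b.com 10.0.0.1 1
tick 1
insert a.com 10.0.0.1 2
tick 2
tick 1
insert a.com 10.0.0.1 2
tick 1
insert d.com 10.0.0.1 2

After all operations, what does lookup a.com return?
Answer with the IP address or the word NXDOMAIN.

Op 1: tick 2 -> clock=2.
Op 2: insert c.com -> 10.0.0.1 (expiry=2+1=3). clock=2
Op 3: insert d.com -> 10.0.0.1 (expiry=2+1=3). clock=2
Op 4: insert a.com -> 10.0.0.1 (expiry=2+2=4). clock=2
Op 5: tick 2 -> clock=4. purged={a.com,c.com,d.com}
Op 6: insert c.com -> 10.0.0.1 (expiry=4+2=6). clock=4
Op 7: insert c.com -> 10.0.0.1 (expiry=4+1=5). clock=4
Op 8: insert c.com -> 10.0.0.2 (expiry=4+1=5). clock=4
Op 9: tick 2 -> clock=6. purged={c.com}
Op 10: tick 2 -> clock=8.
Op 11: insert b.com -> 10.0.0.1 (expiry=8+1=9). clock=8
Op 12: tick 1 -> clock=9. purged={b.com}
Op 13: insert a.com -> 10.0.0.1 (expiry=9+2=11). clock=9
Op 14: tick 2 -> clock=11. purged={a.com}
Op 15: tick 1 -> clock=12.
Op 16: insert a.com -> 10.0.0.1 (expiry=12+2=14). clock=12
Op 17: tick 1 -> clock=13.
Op 18: insert d.com -> 10.0.0.1 (expiry=13+2=15). clock=13
lookup a.com: present, ip=10.0.0.1 expiry=14 > clock=13

Answer: 10.0.0.1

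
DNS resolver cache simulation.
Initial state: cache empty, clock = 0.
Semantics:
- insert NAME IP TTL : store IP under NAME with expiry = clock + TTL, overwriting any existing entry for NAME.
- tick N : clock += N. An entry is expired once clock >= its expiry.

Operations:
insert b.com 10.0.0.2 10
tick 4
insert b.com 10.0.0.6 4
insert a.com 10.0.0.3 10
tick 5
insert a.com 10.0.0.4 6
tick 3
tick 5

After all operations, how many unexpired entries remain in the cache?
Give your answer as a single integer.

Answer: 0

Derivation:
Op 1: insert b.com -> 10.0.0.2 (expiry=0+10=10). clock=0
Op 2: tick 4 -> clock=4.
Op 3: insert b.com -> 10.0.0.6 (expiry=4+4=8). clock=4
Op 4: insert a.com -> 10.0.0.3 (expiry=4+10=14). clock=4
Op 5: tick 5 -> clock=9. purged={b.com}
Op 6: insert a.com -> 10.0.0.4 (expiry=9+6=15). clock=9
Op 7: tick 3 -> clock=12.
Op 8: tick 5 -> clock=17. purged={a.com}
Final cache (unexpired): {} -> size=0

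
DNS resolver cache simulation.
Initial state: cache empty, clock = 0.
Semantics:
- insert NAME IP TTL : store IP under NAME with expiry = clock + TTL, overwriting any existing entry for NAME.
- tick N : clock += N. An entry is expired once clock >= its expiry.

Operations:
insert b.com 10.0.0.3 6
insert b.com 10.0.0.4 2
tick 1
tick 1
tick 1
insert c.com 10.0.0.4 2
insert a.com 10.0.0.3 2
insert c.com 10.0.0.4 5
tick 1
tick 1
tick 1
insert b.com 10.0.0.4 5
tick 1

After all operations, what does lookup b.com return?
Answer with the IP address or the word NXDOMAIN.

Op 1: insert b.com -> 10.0.0.3 (expiry=0+6=6). clock=0
Op 2: insert b.com -> 10.0.0.4 (expiry=0+2=2). clock=0
Op 3: tick 1 -> clock=1.
Op 4: tick 1 -> clock=2. purged={b.com}
Op 5: tick 1 -> clock=3.
Op 6: insert c.com -> 10.0.0.4 (expiry=3+2=5). clock=3
Op 7: insert a.com -> 10.0.0.3 (expiry=3+2=5). clock=3
Op 8: insert c.com -> 10.0.0.4 (expiry=3+5=8). clock=3
Op 9: tick 1 -> clock=4.
Op 10: tick 1 -> clock=5. purged={a.com}
Op 11: tick 1 -> clock=6.
Op 12: insert b.com -> 10.0.0.4 (expiry=6+5=11). clock=6
Op 13: tick 1 -> clock=7.
lookup b.com: present, ip=10.0.0.4 expiry=11 > clock=7

Answer: 10.0.0.4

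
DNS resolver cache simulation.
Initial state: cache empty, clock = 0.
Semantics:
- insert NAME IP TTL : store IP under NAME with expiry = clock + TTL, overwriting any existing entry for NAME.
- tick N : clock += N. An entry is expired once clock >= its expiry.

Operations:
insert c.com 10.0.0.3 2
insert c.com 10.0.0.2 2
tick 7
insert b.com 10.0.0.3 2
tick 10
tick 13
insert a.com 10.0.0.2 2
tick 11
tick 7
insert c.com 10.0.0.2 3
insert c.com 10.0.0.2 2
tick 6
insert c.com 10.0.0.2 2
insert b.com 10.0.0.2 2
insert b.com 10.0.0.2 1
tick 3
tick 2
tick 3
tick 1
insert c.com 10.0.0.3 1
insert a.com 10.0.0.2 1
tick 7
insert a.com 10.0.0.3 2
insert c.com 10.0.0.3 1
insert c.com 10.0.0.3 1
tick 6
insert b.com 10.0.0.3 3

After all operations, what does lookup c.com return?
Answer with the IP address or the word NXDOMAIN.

Op 1: insert c.com -> 10.0.0.3 (expiry=0+2=2). clock=0
Op 2: insert c.com -> 10.0.0.2 (expiry=0+2=2). clock=0
Op 3: tick 7 -> clock=7. purged={c.com}
Op 4: insert b.com -> 10.0.0.3 (expiry=7+2=9). clock=7
Op 5: tick 10 -> clock=17. purged={b.com}
Op 6: tick 13 -> clock=30.
Op 7: insert a.com -> 10.0.0.2 (expiry=30+2=32). clock=30
Op 8: tick 11 -> clock=41. purged={a.com}
Op 9: tick 7 -> clock=48.
Op 10: insert c.com -> 10.0.0.2 (expiry=48+3=51). clock=48
Op 11: insert c.com -> 10.0.0.2 (expiry=48+2=50). clock=48
Op 12: tick 6 -> clock=54. purged={c.com}
Op 13: insert c.com -> 10.0.0.2 (expiry=54+2=56). clock=54
Op 14: insert b.com -> 10.0.0.2 (expiry=54+2=56). clock=54
Op 15: insert b.com -> 10.0.0.2 (expiry=54+1=55). clock=54
Op 16: tick 3 -> clock=57. purged={b.com,c.com}
Op 17: tick 2 -> clock=59.
Op 18: tick 3 -> clock=62.
Op 19: tick 1 -> clock=63.
Op 20: insert c.com -> 10.0.0.3 (expiry=63+1=64). clock=63
Op 21: insert a.com -> 10.0.0.2 (expiry=63+1=64). clock=63
Op 22: tick 7 -> clock=70. purged={a.com,c.com}
Op 23: insert a.com -> 10.0.0.3 (expiry=70+2=72). clock=70
Op 24: insert c.com -> 10.0.0.3 (expiry=70+1=71). clock=70
Op 25: insert c.com -> 10.0.0.3 (expiry=70+1=71). clock=70
Op 26: tick 6 -> clock=76. purged={a.com,c.com}
Op 27: insert b.com -> 10.0.0.3 (expiry=76+3=79). clock=76
lookup c.com: not in cache (expired or never inserted)

Answer: NXDOMAIN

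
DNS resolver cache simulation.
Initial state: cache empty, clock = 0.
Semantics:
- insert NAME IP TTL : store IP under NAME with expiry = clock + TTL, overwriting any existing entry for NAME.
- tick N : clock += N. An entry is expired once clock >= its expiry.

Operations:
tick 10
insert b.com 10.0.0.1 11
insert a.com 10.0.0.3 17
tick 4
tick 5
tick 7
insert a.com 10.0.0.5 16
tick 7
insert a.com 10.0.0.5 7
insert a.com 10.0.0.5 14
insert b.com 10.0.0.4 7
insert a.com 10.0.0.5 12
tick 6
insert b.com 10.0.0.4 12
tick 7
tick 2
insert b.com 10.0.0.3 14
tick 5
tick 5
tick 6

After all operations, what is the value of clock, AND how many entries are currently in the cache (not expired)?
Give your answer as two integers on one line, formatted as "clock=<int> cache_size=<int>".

Op 1: tick 10 -> clock=10.
Op 2: insert b.com -> 10.0.0.1 (expiry=10+11=21). clock=10
Op 3: insert a.com -> 10.0.0.3 (expiry=10+17=27). clock=10
Op 4: tick 4 -> clock=14.
Op 5: tick 5 -> clock=19.
Op 6: tick 7 -> clock=26. purged={b.com}
Op 7: insert a.com -> 10.0.0.5 (expiry=26+16=42). clock=26
Op 8: tick 7 -> clock=33.
Op 9: insert a.com -> 10.0.0.5 (expiry=33+7=40). clock=33
Op 10: insert a.com -> 10.0.0.5 (expiry=33+14=47). clock=33
Op 11: insert b.com -> 10.0.0.4 (expiry=33+7=40). clock=33
Op 12: insert a.com -> 10.0.0.5 (expiry=33+12=45). clock=33
Op 13: tick 6 -> clock=39.
Op 14: insert b.com -> 10.0.0.4 (expiry=39+12=51). clock=39
Op 15: tick 7 -> clock=46. purged={a.com}
Op 16: tick 2 -> clock=48.
Op 17: insert b.com -> 10.0.0.3 (expiry=48+14=62). clock=48
Op 18: tick 5 -> clock=53.
Op 19: tick 5 -> clock=58.
Op 20: tick 6 -> clock=64. purged={b.com}
Final clock = 64
Final cache (unexpired): {} -> size=0

Answer: clock=64 cache_size=0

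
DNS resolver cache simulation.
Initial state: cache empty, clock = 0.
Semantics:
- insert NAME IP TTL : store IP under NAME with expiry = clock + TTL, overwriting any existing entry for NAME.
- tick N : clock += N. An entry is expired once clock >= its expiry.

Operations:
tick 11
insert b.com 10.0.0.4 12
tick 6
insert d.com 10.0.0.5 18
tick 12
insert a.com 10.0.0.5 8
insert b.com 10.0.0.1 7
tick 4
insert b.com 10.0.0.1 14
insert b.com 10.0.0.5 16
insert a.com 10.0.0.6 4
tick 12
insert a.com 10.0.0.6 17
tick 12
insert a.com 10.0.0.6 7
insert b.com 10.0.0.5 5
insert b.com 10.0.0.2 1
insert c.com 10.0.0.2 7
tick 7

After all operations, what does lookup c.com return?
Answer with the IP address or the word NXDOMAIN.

Answer: NXDOMAIN

Derivation:
Op 1: tick 11 -> clock=11.
Op 2: insert b.com -> 10.0.0.4 (expiry=11+12=23). clock=11
Op 3: tick 6 -> clock=17.
Op 4: insert d.com -> 10.0.0.5 (expiry=17+18=35). clock=17
Op 5: tick 12 -> clock=29. purged={b.com}
Op 6: insert a.com -> 10.0.0.5 (expiry=29+8=37). clock=29
Op 7: insert b.com -> 10.0.0.1 (expiry=29+7=36). clock=29
Op 8: tick 4 -> clock=33.
Op 9: insert b.com -> 10.0.0.1 (expiry=33+14=47). clock=33
Op 10: insert b.com -> 10.0.0.5 (expiry=33+16=49). clock=33
Op 11: insert a.com -> 10.0.0.6 (expiry=33+4=37). clock=33
Op 12: tick 12 -> clock=45. purged={a.com,d.com}
Op 13: insert a.com -> 10.0.0.6 (expiry=45+17=62). clock=45
Op 14: tick 12 -> clock=57. purged={b.com}
Op 15: insert a.com -> 10.0.0.6 (expiry=57+7=64). clock=57
Op 16: insert b.com -> 10.0.0.5 (expiry=57+5=62). clock=57
Op 17: insert b.com -> 10.0.0.2 (expiry=57+1=58). clock=57
Op 18: insert c.com -> 10.0.0.2 (expiry=57+7=64). clock=57
Op 19: tick 7 -> clock=64. purged={a.com,b.com,c.com}
lookup c.com: not in cache (expired or never inserted)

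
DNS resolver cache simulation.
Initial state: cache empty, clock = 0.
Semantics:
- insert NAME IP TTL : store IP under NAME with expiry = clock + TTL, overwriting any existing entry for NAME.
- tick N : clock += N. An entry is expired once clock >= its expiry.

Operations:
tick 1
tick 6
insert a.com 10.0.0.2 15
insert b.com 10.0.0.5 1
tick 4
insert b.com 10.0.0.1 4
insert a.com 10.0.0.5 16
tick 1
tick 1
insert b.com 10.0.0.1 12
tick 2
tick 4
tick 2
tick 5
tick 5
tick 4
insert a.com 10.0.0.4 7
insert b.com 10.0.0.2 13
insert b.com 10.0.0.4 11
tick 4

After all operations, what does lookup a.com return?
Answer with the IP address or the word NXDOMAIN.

Answer: 10.0.0.4

Derivation:
Op 1: tick 1 -> clock=1.
Op 2: tick 6 -> clock=7.
Op 3: insert a.com -> 10.0.0.2 (expiry=7+15=22). clock=7
Op 4: insert b.com -> 10.0.0.5 (expiry=7+1=8). clock=7
Op 5: tick 4 -> clock=11. purged={b.com}
Op 6: insert b.com -> 10.0.0.1 (expiry=11+4=15). clock=11
Op 7: insert a.com -> 10.0.0.5 (expiry=11+16=27). clock=11
Op 8: tick 1 -> clock=12.
Op 9: tick 1 -> clock=13.
Op 10: insert b.com -> 10.0.0.1 (expiry=13+12=25). clock=13
Op 11: tick 2 -> clock=15.
Op 12: tick 4 -> clock=19.
Op 13: tick 2 -> clock=21.
Op 14: tick 5 -> clock=26. purged={b.com}
Op 15: tick 5 -> clock=31. purged={a.com}
Op 16: tick 4 -> clock=35.
Op 17: insert a.com -> 10.0.0.4 (expiry=35+7=42). clock=35
Op 18: insert b.com -> 10.0.0.2 (expiry=35+13=48). clock=35
Op 19: insert b.com -> 10.0.0.4 (expiry=35+11=46). clock=35
Op 20: tick 4 -> clock=39.
lookup a.com: present, ip=10.0.0.4 expiry=42 > clock=39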